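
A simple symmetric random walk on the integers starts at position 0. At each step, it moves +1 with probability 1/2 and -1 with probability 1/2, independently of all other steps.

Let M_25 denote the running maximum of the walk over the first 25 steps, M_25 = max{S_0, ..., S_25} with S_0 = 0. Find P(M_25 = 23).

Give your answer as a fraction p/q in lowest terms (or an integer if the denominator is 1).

Answer: 25/33554432

Derivation:
Let M_25 = max(S_0,...,S_25). Use the reflection principle: for j ≥ 1, #{paths with M_25 ≥ j} = #{S_25 ≥ j} + #{S_25 ≥ j+1}.
By reflection, #{M_25 ≥ 23} = #{S_25 ≥ 23} + #{S_25 ≥ 24} = 26 + 1 = 27.
#{M_25 ≥ 24} = #{S_25 ≥ 24} + #{S_25 ≥ 25} = 1 + 1 = 2.
#{M_25 = 23} = 27 - 2 = 25.
P(M_25 = 23) = 25/33554432 = 25/33554432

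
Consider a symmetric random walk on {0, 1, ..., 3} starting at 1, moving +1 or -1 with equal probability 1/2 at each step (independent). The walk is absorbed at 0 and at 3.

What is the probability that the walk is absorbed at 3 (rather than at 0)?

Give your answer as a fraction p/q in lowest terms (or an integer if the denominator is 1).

Symmetric walk (p = 1/2): the harmonic-function argument gives P(hit 3 before 0 | start at 1) = a/N.
P = 1/3 = 1/3

Answer: 1/3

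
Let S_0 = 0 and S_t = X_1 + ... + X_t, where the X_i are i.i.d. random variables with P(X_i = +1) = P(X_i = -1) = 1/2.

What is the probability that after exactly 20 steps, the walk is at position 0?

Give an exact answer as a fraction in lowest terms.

To return to 0 after 20 steps: need exactly 10 steps of +1 and 10 of -1.
Favorable paths: C(20,10) = 184756
Total paths: 2^20 = 1048576
P = 184756/1048576 = 46189/262144

Answer: 46189/262144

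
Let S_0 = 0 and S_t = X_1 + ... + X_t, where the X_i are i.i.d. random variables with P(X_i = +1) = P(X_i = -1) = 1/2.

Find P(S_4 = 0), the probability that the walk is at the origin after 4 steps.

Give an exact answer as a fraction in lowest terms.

To return to 0 after 4 steps: need exactly 2 steps of +1 and 2 of -1.
Favorable paths: C(4,2) = 6
Total paths: 2^4 = 16
P = 6/16 = 3/8

Answer: 3/8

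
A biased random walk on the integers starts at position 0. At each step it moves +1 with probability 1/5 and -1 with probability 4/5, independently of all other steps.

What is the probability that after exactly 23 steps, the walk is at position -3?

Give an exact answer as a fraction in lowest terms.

Answer: 76776969601024/11920928955078125

Derivation:
To reach position -3 after 23 steps: need 10 steps of +1 and 13 steps of -1.
Number of such sequences: C(23,10) = 1144066
Each has probability (1/5)^10 · (4/5)^13 = 67108864/11920928955078125
P = 1144066 · 67108864/11920928955078125 = 76776969601024/11920928955078125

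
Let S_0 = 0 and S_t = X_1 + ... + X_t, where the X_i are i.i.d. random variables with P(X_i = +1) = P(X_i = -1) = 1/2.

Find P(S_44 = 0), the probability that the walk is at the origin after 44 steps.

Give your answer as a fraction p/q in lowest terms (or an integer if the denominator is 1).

To return to 0 after 44 steps: need exactly 22 steps of +1 and 22 of -1.
Favorable paths: C(44,22) = 2104098963720
Total paths: 2^44 = 17592186044416
P = 2104098963720/17592186044416 = 263012370465/2199023255552

Answer: 263012370465/2199023255552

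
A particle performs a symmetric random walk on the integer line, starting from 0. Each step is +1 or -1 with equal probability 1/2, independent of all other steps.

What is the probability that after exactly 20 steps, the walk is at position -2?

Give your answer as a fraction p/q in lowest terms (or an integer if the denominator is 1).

To reach position -2 after 20 steps: need 9 steps of +1 and 11 of -1.
Favorable paths: C(20,9) = 167960
Total paths: 2^20 = 1048576
P = 167960/1048576 = 20995/131072

Answer: 20995/131072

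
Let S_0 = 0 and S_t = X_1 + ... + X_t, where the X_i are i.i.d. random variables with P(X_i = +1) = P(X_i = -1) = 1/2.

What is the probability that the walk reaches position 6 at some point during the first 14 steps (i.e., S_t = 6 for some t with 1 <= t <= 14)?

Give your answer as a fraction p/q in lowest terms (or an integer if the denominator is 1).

Answer: 1941/16384

Derivation:
Count via complement. Let g(t,s) = #length-t paths at position s with S_1..S_t all ≠ 6.
g(t,s) = g(t-1,s-1) + g(t-1,s+1) for s ≠ 6; g(t,6) = 0.
t=0: g(0,0)=1
t=1: g(1,-1)=1 g(1,1)=1
t=2: g(2,-2)=1 g(2,0)=2 g(2,2)=1
t=3: g(3,-3)=1 g(3,-1)=3 g(3,1)=3 g(3,3)=1
t=4: g(4,-4)=1 g(4,-2)=4 g(4,0)=6 g(4,2)=4 g(4,4)=1
t=5: g(5,-5)=1 g(5,-3)=5 g(5,-1)=10 g(5,1)=10 g(5,3)=5 g(5,5)=1
t=6: g(6,-6)=1 g(6,-4)=6 g(6,-2)=15 g(6,0)=20 g(6,2)=15 g(6,4)=6
t=7: g(7,-7)=1 g(7,-5)=7 g(7,-3)=21 g(7,-1)=35 g(7,1)=35 g(7,3)=21 g(7,5)=6
t=8: g(8,-8)=1 g(8,-6)=8 g(8,-4)=28 g(8,-2)=56 g(8,0)=70 g(8,2)=56 g(8,4)=27
t=9: g(9,-9)=1 g(9,-7)=9 g(9,-5)=36 g(9,-3)=84 g(9,-1)=126 g(9,1)=126 g(9,3)=83 g(9,5)=27
t=10: g(10,-10)=1 g(10,-8)=10 g(10,-6)=45 g(10,-4)=120 g(10,-2)=210 g(10,0)=252 g(10,2)=209 g(10,4)=110
t=11: g(11,-11)=1 g(11,-9)=11 g(11,-7)=55 g(11,-5)=165 g(11,-3)=330 g(11,-1)=462 g(11,1)=461 g(11,3)=319 g(11,5)=110
t=12: g(12,-12)=1 g(12,-10)=12 g(12,-8)=66 g(12,-6)=220 g(12,-4)=495 g(12,-2)=792 g(12,0)=923 g(12,2)=780 g(12,4)=429
t=13: g(13,-13)=1 g(13,-11)=13 g(13,-9)=78 g(13,-7)=286 g(13,-5)=715 g(13,-3)=1287 g(13,-1)=1715 g(13,1)=1703 g(13,3)=1209 g(13,5)=429
t=14: g(14,-14)=1 g(14,-12)=14 g(14,-10)=91 g(14,-8)=364 g(14,-6)=1001 g(14,-4)=2002 g(14,-2)=3002 g(14,0)=3418 g(14,2)=2912 g(14,4)=1638
Paths never hitting 6: Σ_s g(14,s) = 14443
Paths hitting 6: 2^14 - 14443 = 1941
P = 1941/16384 = 1941/16384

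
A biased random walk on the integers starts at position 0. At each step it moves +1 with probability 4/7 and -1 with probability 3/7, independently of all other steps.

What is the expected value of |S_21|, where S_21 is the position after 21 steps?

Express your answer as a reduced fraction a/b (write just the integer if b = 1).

Answer: 50530025743485051/11398895185373143

Derivation:
S_21 takes values m ≡ 1 (mod 2) with |m| ≤ 21; P(S_21=m) = C(21,(21+m)/2) · (4/7)^((21+m)/2) · (3/7)^((21-m)/2).
Distribution: P(S=-21)=10460353203/558545864083284007, P(S=-19)=41841412812/79792266297612001, P(S=-17)=557885504160/79792266297612001, P(S=-15)=4711033146240/79792266297612001, P(S=-13)=28266198877440/79792266297612001, P(S=-11)=128140101577728/79792266297612001, P(S=-9)=455609250054144/79792266297612001, P(S=-7)=9112185001082880/558545864083284007, P(S=-5)=3037395000360960/79792266297612001, P(S=-3)=5849797778472960/79792266297612001, P(S=-1)=9359676445556736/79792266297612001, P(S=1)=12479568594075648/79792266297612001, P(S=3)=13866187326750720/79792266297612001, P(S=5)=12799557532385280/79792266297612001, P(S=7)=68264306839388160/558545864083284007, P(S=9)=6067938385723392/79792266297612001, P(S=11)=3033969192861696/79792266297612001, P(S=13)=1189791840337920/79792266297612001, P(S=15)=352530915655680/79792266297612001, P(S=17)=74217034874880/79792266297612001, P(S=19)=9895604649984/79792266297612001, P(S=21)=4398046511104/558545864083284007
E[|S_21|] = Σ_m |m|·P(S_21=m) = 50530025743485051/11398895185373143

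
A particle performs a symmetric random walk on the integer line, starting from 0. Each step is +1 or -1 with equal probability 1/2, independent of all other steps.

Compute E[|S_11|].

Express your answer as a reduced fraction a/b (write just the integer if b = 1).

S_11 takes values m ≡ 1 (mod 2) with |m| ≤ 11; P(S_11=m) = C(11,(11+m)/2)/2^11.
Total paths: 2^11 = 2048
Distribution: P(S=-11)=1/2048, P(S=-9)=11/2048, P(S=-7)=55/2048, P(S=-5)=165/2048, P(S=-3)=330/2048, P(S=-1)=462/2048, P(S=1)=462/2048, P(S=3)=330/2048, P(S=5)=165/2048, P(S=7)=55/2048, P(S=9)=11/2048, P(S=11)=1/2048
E[|S_11|] = Σ_m |m|·P(S_11=m) = 5544/2048 = 693/256

Answer: 693/256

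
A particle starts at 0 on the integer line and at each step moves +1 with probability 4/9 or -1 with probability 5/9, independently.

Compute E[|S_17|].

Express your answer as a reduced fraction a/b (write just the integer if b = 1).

S_17 takes values m ≡ 1 (mod 2) with |m| ≤ 17; P(S_17=m) = C(17,(17+m)/2) · (4/9)^((17+m)/2) · (5/9)^((17-m)/2).
Distribution: P(S=-17)=762939453125/16677181699666569, P(S=-15)=10375976562500/16677181699666569, P(S=-13)=66406250000000/16677181699666569, P(S=-11)=265625000000000/16677181699666569, P(S=-9)=743750000000000/16677181699666569, P(S=-7)=1547000000000000/16677181699666569, P(S=-5)=2475200000000000/16677181699666569, P(S=-3)=3111680000000000/16677181699666569, P(S=-1)=3111680000000000/16677181699666569, P(S=1)=2489344000000000/16677181699666569, P(S=3)=1593180160000000/16677181699666569, P(S=5)=811073536000000/16677181699666569, P(S=7)=324429414400000/16677181699666569, P(S=9)=99824435200000/16677181699666569, P(S=11)=22817013760000/16677181699666569, P(S=13)=3650722201600/16677181699666569, P(S=15)=365072220160/16677181699666569, P(S=17)=17179869184/16677181699666569
E[|S_17|] = Σ_m |m|·P(S_17=m) = 2262856612140739/617673396283947

Answer: 2262856612140739/617673396283947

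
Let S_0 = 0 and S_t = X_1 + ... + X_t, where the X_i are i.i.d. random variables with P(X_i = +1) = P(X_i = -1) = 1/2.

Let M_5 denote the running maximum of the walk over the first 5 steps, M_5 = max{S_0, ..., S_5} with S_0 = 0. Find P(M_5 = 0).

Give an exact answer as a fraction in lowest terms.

Let M_5 = max(S_0,...,S_5). Use the reflection principle: for j ≥ 1, #{paths with M_5 ≥ j} = #{S_5 ≥ j} + #{S_5 ≥ j+1}.
P(M_5 ≥ 0) = 1 since S_0 = 0, so #{M_5 ≥ 0} = 32.
#{M_5 ≥ 1} = #{S_5 ≥ 1} + #{S_5 ≥ 2} = 16 + 6 = 22.
#{M_5 = 0} = 32 - 22 = 10.
P(M_5 = 0) = 10/32 = 5/16

Answer: 5/16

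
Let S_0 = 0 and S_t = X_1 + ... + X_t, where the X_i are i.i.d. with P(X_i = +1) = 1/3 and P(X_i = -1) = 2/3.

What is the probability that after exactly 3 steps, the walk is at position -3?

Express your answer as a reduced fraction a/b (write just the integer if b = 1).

Answer: 8/27

Derivation:
To reach position -3 after 3 steps: need 0 steps of +1 and 3 steps of -1.
Number of such sequences: C(3,0) = 1
Each has probability (1/3)^0 · (2/3)^3 = 8/27
P = 1 · 8/27 = 8/27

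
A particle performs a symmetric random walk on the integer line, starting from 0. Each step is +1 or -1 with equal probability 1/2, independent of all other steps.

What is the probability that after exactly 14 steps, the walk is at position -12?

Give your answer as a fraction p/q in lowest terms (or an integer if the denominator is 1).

To reach position -12 after 14 steps: need 1 step of +1 and 13 of -1.
Favorable paths: C(14,1) = 14
Total paths: 2^14 = 16384
P = 14/16384 = 7/8192

Answer: 7/8192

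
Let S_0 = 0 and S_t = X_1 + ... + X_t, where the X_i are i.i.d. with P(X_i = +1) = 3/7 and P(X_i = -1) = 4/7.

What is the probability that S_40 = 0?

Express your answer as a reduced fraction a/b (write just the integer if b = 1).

Answer: 75495786755410551680752429301760/909543680129861140820205019889143

Derivation:
To be at 0 after 40 steps: need exactly 20 steps of +1 and 20 of -1.
Number of such sequences: C(40,20) = 137846528820
Each has probability (3/7)^20 · (4/7)^20 = 3833759992447475122176/6366805760909027985741435139224001
P = 137846528820 · 3833759992447475122176/6366805760909027985741435139224001 = 75495786755410551680752429301760/909543680129861140820205019889143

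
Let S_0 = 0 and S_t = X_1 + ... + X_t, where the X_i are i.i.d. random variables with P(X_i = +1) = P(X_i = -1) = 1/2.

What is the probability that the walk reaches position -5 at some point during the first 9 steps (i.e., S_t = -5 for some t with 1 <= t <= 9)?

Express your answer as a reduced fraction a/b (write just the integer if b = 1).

Answer: 7/64

Derivation:
Count via complement. Let g(t,s) = #length-t paths at position s with S_1..S_t all ≠ -5.
g(t,s) = g(t-1,s-1) + g(t-1,s+1) for s ≠ -5; g(t,-5) = 0.
t=0: g(0,0)=1
t=1: g(1,-1)=1 g(1,1)=1
t=2: g(2,-2)=1 g(2,0)=2 g(2,2)=1
t=3: g(3,-3)=1 g(3,-1)=3 g(3,1)=3 g(3,3)=1
t=4: g(4,-4)=1 g(4,-2)=4 g(4,0)=6 g(4,2)=4 g(4,4)=1
t=5: g(5,-3)=5 g(5,-1)=10 g(5,1)=10 g(5,3)=5 g(5,5)=1
t=6: g(6,-4)=5 g(6,-2)=15 g(6,0)=20 g(6,2)=15 g(6,4)=6 g(6,6)=1
t=7: g(7,-3)=20 g(7,-1)=35 g(7,1)=35 g(7,3)=21 g(7,5)=7 g(7,7)=1
t=8: g(8,-4)=20 g(8,-2)=55 g(8,0)=70 g(8,2)=56 g(8,4)=28 g(8,6)=8 g(8,8)=1
t=9: g(9,-3)=75 g(9,-1)=125 g(9,1)=126 g(9,3)=84 g(9,5)=36 g(9,7)=9 g(9,9)=1
Paths never hitting -5: Σ_s g(9,s) = 456
Paths hitting -5: 2^9 - 456 = 56
P = 56/512 = 7/64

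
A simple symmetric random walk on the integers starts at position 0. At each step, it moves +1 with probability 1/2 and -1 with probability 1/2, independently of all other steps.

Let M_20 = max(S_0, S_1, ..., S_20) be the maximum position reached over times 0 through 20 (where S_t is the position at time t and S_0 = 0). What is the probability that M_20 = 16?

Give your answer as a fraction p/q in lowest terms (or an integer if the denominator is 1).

Let M_20 = max(S_0,...,S_20). Use the reflection principle: for j ≥ 1, #{paths with M_20 ≥ j} = #{S_20 ≥ j} + #{S_20 ≥ j+1}.
By reflection, #{M_20 ≥ 16} = #{S_20 ≥ 16} + #{S_20 ≥ 17} = 211 + 21 = 232.
#{M_20 ≥ 17} = #{S_20 ≥ 17} + #{S_20 ≥ 18} = 21 + 21 = 42.
#{M_20 = 16} = 232 - 42 = 190.
P(M_20 = 16) = 190/1048576 = 95/524288

Answer: 95/524288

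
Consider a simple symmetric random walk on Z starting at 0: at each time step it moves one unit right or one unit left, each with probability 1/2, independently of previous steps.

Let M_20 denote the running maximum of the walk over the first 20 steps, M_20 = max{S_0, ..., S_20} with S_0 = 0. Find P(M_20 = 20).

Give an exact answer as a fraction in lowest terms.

Answer: 1/1048576

Derivation:
Let M_20 = max(S_0,...,S_20). Use the reflection principle: for j ≥ 1, #{paths with M_20 ≥ j} = #{S_20 ≥ j} + #{S_20 ≥ j+1}.
By reflection, #{M_20 ≥ 20} = #{S_20 ≥ 20} + #{S_20 ≥ 21} = 1 + 0 = 1.
#{M_20 ≥ 21} = #{S_20 ≥ 21} + #{S_20 ≥ 22} = 0 + 0 = 0.
#{M_20 = 20} = 1 - 0 = 1.
P(M_20 = 20) = 1/1048576 = 1/1048576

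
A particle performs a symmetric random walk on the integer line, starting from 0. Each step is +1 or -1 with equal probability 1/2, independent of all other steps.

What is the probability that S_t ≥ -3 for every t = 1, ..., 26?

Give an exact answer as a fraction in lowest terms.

Let f(t,s) = #length-t paths at position s with S_1..S_t all ≥ -3.
f(t,s) = f(t-1,s-1) + f(t-1,s+1) for s ≥ -3; f(t,s) = 0 for s < -3.
t=0: f(0,0)=1
t=1: f(1,-1)=1 f(1,1)=1
t=2: f(2,-2)=1 f(2,0)=2 f(2,2)=1
t=3: f(3,-3)=1 f(3,-1)=3 f(3,1)=3 f(3,3)=1
t=4: f(4,-2)=4 f(4,0)=6 f(4,2)=4 f(4,4)=1
t=5: f(5,-3)=4 f(5,-1)=10 f(5,1)=10 f(5,3)=5 f(5,5)=1
t=6: f(6,-2)=14 f(6,0)=20 f(6,2)=15 f(6,4)=6 f(6,6)=1
t=7: f(7,-3)=14 f(7,-1)=34 f(7,1)=35 f(7,3)=21 f(7,5)=7 f(7,7)=1
t=8: f(8,-2)=48 f(8,0)=69 f(8,2)=56 f(8,4)=28 f(8,6)=8 f(8,8)=1
t=9: f(9,-3)=48 f(9,-1)=117 f(9,1)=125 f(9,3)=84 f(9,5)=36 f(9,7)=9 f(9,9)=1
t=10: f(10,-2)=165 f(10,0)=242 f(10,2)=209 f(10,4)=120 f(10,6)=45 f(10,8)=10 f(10,10)=1
t=11: f(11,-3)=165 f(11,-1)=407 f(11,1)=451 f(11,3)=329 f(11,5)=165 f(11,7)=55 f(11,9)=11 f(11,11)=1
t=12: f(12,-2)=572 f(12,0)=858 f(12,2)=780 f(12,4)=494 f(12,6)=220 f(12,8)=66 f(12,10)=12 f(12,12)=1
t=13: f(13,-3)=572 f(13,-1)=1430 f(13,1)=1638 f(13,3)=1274 f(13,5)=714 f(13,7)=286 f(13,9)=78 f(13,11)=13 f(13,13)=1
t=14: f(14,-2)=2002 f(14,0)=3068 f(14,2)=2912 f(14,4)=1988 f(14,6)=1000 f(14,8)=364 f(14,10)=91 f(14,12)=14 f(14,14)=1
t=15: f(15,-3)=2002 f(15,-1)=5070 f(15,1)=5980 f(15,3)=4900 f(15,5)=2988 f(15,7)=1364 f(15,9)=455 f(15,11)=105 f(15,13)=15 f(15,15)=1
t=16: f(16,-2)=7072 f(16,0)=11050 f(16,2)=10880 f(16,4)=7888 f(16,6)=4352 f(16,8)=1819 f(16,10)=560 f(16,12)=120 f(16,14)=16 f(16,16)=1
t=17: f(17,-3)=7072 f(17,-1)=18122 f(17,1)=21930 f(17,3)=18768 f(17,5)=12240 f(17,7)=6171 f(17,9)=2379 f(17,11)=680 f(17,13)=136 f(17,15)=17 f(17,17)=1
t=18: f(18,-2)=25194 f(18,0)=40052 f(18,2)=40698 f(18,4)=31008 f(18,6)=18411 f(18,8)=8550 f(18,10)=3059 f(18,12)=816 f(18,14)=153 f(18,16)=18 f(18,18)=1
t=19: f(19,-3)=25194 f(19,-1)=65246 f(19,1)=80750 f(19,3)=71706 f(19,5)=49419 f(19,7)=26961 f(19,9)=11609 f(19,11)=3875 f(19,13)=969 f(19,15)=171 f(19,17)=19 f(19,19)=1
t=20: f(20,-2)=90440 f(20,0)=145996 f(20,2)=152456 f(20,4)=121125 f(20,6)=76380 f(20,8)=38570 f(20,10)=15484 f(20,12)=4844 f(20,14)=1140 f(20,16)=190 f(20,18)=20 f(20,20)=1
t=21: f(21,-3)=90440 f(21,-1)=236436 f(21,1)=298452 f(21,3)=273581 f(21,5)=197505 f(21,7)=114950 f(21,9)=54054 f(21,11)=20328 f(21,13)=5984 f(21,15)=1330 f(21,17)=210 f(21,19)=21 f(21,21)=1
t=22: f(22,-2)=326876 f(22,0)=534888 f(22,2)=572033 f(22,4)=471086 f(22,6)=312455 f(22,8)=169004 f(22,10)=74382 f(22,12)=26312 f(22,14)=7314 f(22,16)=1540 f(22,18)=231 f(22,20)=22 f(22,22)=1
t=23: f(23,-3)=326876 f(23,-1)=861764 f(23,1)=1106921 f(23,3)=1043119 f(23,5)=783541 f(23,7)=481459 f(23,9)=243386 f(23,11)=100694 f(23,13)=33626 f(23,15)=8854 f(23,17)=1771 f(23,19)=253 f(23,21)=23 f(23,23)=1
t=24: f(24,-2)=1188640 f(24,0)=1968685 f(24,2)=2150040 f(24,4)=1826660 f(24,6)=1265000 f(24,8)=724845 f(24,10)=344080 f(24,12)=134320 f(24,14)=42480 f(24,16)=10625 f(24,18)=2024 f(24,20)=276 f(24,22)=24 f(24,24)=1
t=25: f(25,-3)=1188640 f(25,-1)=3157325 f(25,1)=4118725 f(25,3)=3976700 f(25,5)=3091660 f(25,7)=1989845 f(25,9)=1068925 f(25,11)=478400 f(25,13)=176800 f(25,15)=53105 f(25,17)=12649 f(25,19)=2300 f(25,21)=300 f(25,23)=25 f(25,25)=1
t=26: f(26,-2)=4345965 f(26,0)=7276050 f(26,2)=8095425 f(26,4)=7068360 f(26,6)=5081505 f(26,8)=3058770 f(26,10)=1547325 f(26,12)=655200 f(26,14)=229905 f(26,16)=65754 f(26,18)=14949 f(26,20)=2600 f(26,22)=325 f(26,24)=26 f(26,26)=1
Σ_s f(26,s) = 37442160
P = 37442160/67108864 = 2340135/4194304

Answer: 2340135/4194304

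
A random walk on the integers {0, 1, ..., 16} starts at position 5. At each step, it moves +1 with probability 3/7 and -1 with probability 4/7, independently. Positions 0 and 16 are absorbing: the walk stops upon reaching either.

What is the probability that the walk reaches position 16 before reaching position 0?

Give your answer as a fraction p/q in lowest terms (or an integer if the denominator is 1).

Answer: 138351807/4251920575

Derivation:
Biased walk: p = 3/7, q = 4/7, r = q/p = 4/3
Gambler's ruin: P(hit 16 before 0 | start at 5) = (1 - r^a)/(1 - r^N)
r^5 = 1024/243; r^16 = 4294967296/43046721
P = (1 - 1024/243) / (1 - 4294967296/43046721) = -781/243 / -4251920575/43046721 = 138351807/4251920575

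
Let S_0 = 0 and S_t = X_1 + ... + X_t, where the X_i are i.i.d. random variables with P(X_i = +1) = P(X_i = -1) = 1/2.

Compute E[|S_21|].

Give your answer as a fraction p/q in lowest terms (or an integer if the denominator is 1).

Answer: 969969/262144

Derivation:
S_21 takes values m ≡ 1 (mod 2) with |m| ≤ 21; P(S_21=m) = C(21,(21+m)/2)/2^21.
Total paths: 2^21 = 2097152
Distribution: P(S=-21)=1/2097152, P(S=-19)=21/2097152, P(S=-17)=210/2097152, P(S=-15)=1330/2097152, P(S=-13)=5985/2097152, P(S=-11)=20349/2097152, P(S=-9)=54264/2097152, P(S=-7)=116280/2097152, P(S=-5)=203490/2097152, P(S=-3)=293930/2097152, P(S=-1)=352716/2097152, P(S=1)=352716/2097152, P(S=3)=293930/2097152, P(S=5)=203490/2097152, P(S=7)=116280/2097152, P(S=9)=54264/2097152, P(S=11)=20349/2097152, P(S=13)=5985/2097152, P(S=15)=1330/2097152, P(S=17)=210/2097152, P(S=19)=21/2097152, P(S=21)=1/2097152
E[|S_21|] = Σ_m |m|·P(S_21=m) = 7759752/2097152 = 969969/262144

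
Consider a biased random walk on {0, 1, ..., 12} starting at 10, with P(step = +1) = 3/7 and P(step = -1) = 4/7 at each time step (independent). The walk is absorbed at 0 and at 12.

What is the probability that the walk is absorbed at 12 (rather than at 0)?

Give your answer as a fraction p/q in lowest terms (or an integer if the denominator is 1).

Biased walk: p = 3/7, q = 4/7, r = q/p = 4/3
Gambler's ruin: P(hit 12 before 0 | start at 10) = (1 - r^a)/(1 - r^N)
r^10 = 1048576/59049; r^12 = 16777216/531441
P = (1 - 1048576/59049) / (1 - 16777216/531441) = -989527/59049 / -16245775/531441 = 1272249/2320825

Answer: 1272249/2320825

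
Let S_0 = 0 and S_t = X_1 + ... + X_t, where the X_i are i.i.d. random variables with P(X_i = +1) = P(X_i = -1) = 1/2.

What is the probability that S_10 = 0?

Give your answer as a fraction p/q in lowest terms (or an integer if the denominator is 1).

Answer: 63/256

Derivation:
To return to 0 after 10 steps: need exactly 5 steps of +1 and 5 of -1.
Favorable paths: C(10,5) = 252
Total paths: 2^10 = 1024
P = 252/1024 = 63/256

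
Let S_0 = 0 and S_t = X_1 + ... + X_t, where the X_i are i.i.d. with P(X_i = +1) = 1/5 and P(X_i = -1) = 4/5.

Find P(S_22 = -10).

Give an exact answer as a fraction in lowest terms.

To reach position -10 after 22 steps: need 6 steps of +1 and 16 steps of -1.
Number of such sequences: C(22,6) = 74613
Each has probability (1/5)^6 · (4/5)^16 = 4294967296/2384185791015625
P = 74613 · 4294967296/2384185791015625 = 320460394856448/2384185791015625

Answer: 320460394856448/2384185791015625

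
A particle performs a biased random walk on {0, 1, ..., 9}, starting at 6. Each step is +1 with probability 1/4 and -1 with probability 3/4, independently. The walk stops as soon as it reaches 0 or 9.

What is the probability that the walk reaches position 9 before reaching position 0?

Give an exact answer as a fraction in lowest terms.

Answer: 28/757

Derivation:
Biased walk: p = 1/4, q = 3/4, r = q/p = 3
Gambler's ruin: P(hit 9 before 0 | start at 6) = (1 - r^a)/(1 - r^N)
r^6 = 729; r^9 = 19683
P = (1 - 729) / (1 - 19683) = -728 / -19682 = 28/757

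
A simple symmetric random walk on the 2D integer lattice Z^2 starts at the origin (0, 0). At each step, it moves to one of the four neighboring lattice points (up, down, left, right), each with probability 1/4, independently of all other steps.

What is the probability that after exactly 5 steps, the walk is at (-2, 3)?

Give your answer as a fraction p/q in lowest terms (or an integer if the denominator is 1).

Answer: 5/512

Derivation:
Let h be the number of horizontal steps (so 5-h are vertical). To end at (-2,3) need (h-2)/2 right-steps and ((5-h)+3)/2 up-steps.
Sum over h with 2 ≤ h ≤ 2, h ≡ 0 (mod 2), 5-h ≡ 1 (mod 2):
h=2: C(5,2)·C(2,0)·C(3,3) = 10·1·1 = 10
Total favorable: 10
Total paths: 4^5 = 1024
P = 10/1024 = 5/512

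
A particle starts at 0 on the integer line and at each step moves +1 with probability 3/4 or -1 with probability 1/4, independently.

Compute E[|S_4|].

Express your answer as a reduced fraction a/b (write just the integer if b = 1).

Answer: 71/32

Derivation:
S_4 takes values m ≡ 0 (mod 2) with |m| ≤ 4; P(S_4=m) = C(4,(4+m)/2) · (3/4)^((4+m)/2) · (1/4)^((4-m)/2).
Distribution: P(S=-4)=1/256, P(S=-2)=3/64, P(S=0)=27/128, P(S=2)=27/64, P(S=4)=81/256
E[|S_4|] = Σ_m |m|·P(S_4=m) = 71/32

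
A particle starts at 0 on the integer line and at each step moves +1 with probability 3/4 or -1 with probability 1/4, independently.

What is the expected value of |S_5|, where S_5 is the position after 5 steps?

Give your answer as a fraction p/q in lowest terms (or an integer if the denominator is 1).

S_5 takes values m ≡ 1 (mod 2) with |m| ≤ 5; P(S_5=m) = C(5,(5+m)/2) · (3/4)^((5+m)/2) · (1/4)^((5-m)/2).
Distribution: P(S=-5)=1/1024, P(S=-3)=15/1024, P(S=-1)=45/512, P(S=1)=135/512, P(S=3)=405/1024, P(S=5)=243/1024
E[|S_5|] = Σ_m |m|·P(S_5=m) = 355/128

Answer: 355/128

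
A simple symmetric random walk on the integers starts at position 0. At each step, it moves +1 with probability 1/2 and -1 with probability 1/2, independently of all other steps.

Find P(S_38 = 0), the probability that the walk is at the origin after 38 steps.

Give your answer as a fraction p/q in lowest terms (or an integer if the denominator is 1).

Answer: 4418157975/34359738368

Derivation:
To return to 0 after 38 steps: need exactly 19 steps of +1 and 19 of -1.
Favorable paths: C(38,19) = 35345263800
Total paths: 2^38 = 274877906944
P = 35345263800/274877906944 = 4418157975/34359738368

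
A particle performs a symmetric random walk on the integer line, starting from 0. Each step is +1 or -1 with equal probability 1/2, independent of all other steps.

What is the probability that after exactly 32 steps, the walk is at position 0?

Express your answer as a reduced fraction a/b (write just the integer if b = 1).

To return to 0 after 32 steps: need exactly 16 steps of +1 and 16 of -1.
Favorable paths: C(32,16) = 601080390
Total paths: 2^32 = 4294967296
P = 601080390/4294967296 = 300540195/2147483648

Answer: 300540195/2147483648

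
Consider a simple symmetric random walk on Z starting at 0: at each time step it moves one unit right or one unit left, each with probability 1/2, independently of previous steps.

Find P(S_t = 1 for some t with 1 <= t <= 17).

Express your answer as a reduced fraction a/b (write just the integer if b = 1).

Count via complement. Let g(t,s) = #length-t paths at position s with S_1..S_t all ≠ 1.
g(t,s) = g(t-1,s-1) + g(t-1,s+1) for s ≠ 1; g(t,1) = 0.
t=0: g(0,0)=1
t=1: g(1,-1)=1
t=2: g(2,-2)=1 g(2,0)=1
t=3: g(3,-3)=1 g(3,-1)=2
t=4: g(4,-4)=1 g(4,-2)=3 g(4,0)=2
t=5: g(5,-5)=1 g(5,-3)=4 g(5,-1)=5
t=6: g(6,-6)=1 g(6,-4)=5 g(6,-2)=9 g(6,0)=5
t=7: g(7,-7)=1 g(7,-5)=6 g(7,-3)=14 g(7,-1)=14
t=8: g(8,-8)=1 g(8,-6)=7 g(8,-4)=20 g(8,-2)=28 g(8,0)=14
t=9: g(9,-9)=1 g(9,-7)=8 g(9,-5)=27 g(9,-3)=48 g(9,-1)=42
t=10: g(10,-10)=1 g(10,-8)=9 g(10,-6)=35 g(10,-4)=75 g(10,-2)=90 g(10,0)=42
t=11: g(11,-11)=1 g(11,-9)=10 g(11,-7)=44 g(11,-5)=110 g(11,-3)=165 g(11,-1)=132
t=12: g(12,-12)=1 g(12,-10)=11 g(12,-8)=54 g(12,-6)=154 g(12,-4)=275 g(12,-2)=297 g(12,0)=132
t=13: g(13,-13)=1 g(13,-11)=12 g(13,-9)=65 g(13,-7)=208 g(13,-5)=429 g(13,-3)=572 g(13,-1)=429
t=14: g(14,-14)=1 g(14,-12)=13 g(14,-10)=77 g(14,-8)=273 g(14,-6)=637 g(14,-4)=1001 g(14,-2)=1001 g(14,0)=429
t=15: g(15,-15)=1 g(15,-13)=14 g(15,-11)=90 g(15,-9)=350 g(15,-7)=910 g(15,-5)=1638 g(15,-3)=2002 g(15,-1)=1430
t=16: g(16,-16)=1 g(16,-14)=15 g(16,-12)=104 g(16,-10)=440 g(16,-8)=1260 g(16,-6)=2548 g(16,-4)=3640 g(16,-2)=3432 g(16,0)=1430
t=17: g(17,-17)=1 g(17,-15)=16 g(17,-13)=119 g(17,-11)=544 g(17,-9)=1700 g(17,-7)=3808 g(17,-5)=6188 g(17,-3)=7072 g(17,-1)=4862
Paths never hitting 1: Σ_s g(17,s) = 24310
Paths hitting 1: 2^17 - 24310 = 106762
P = 106762/131072 = 53381/65536

Answer: 53381/65536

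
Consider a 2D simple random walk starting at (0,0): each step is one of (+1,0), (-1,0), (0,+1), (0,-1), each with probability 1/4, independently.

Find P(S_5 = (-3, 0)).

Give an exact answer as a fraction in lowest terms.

Let h be the number of horizontal steps (so 5-h are vertical). To end at (-3,0) need (h-3)/2 right-steps and ((5-h)+0)/2 up-steps.
Sum over h with 3 ≤ h ≤ 5, h ≡ 1 (mod 2), 5-h ≡ 0 (mod 2):
h=3: C(5,3)·C(3,0)·C(2,1) = 10·1·2 = 20
h=5: C(5,5)·C(5,1)·C(0,0) = 1·5·1 = 5
Total favorable: 25
Total paths: 4^5 = 1024
P = 25/1024 = 25/1024

Answer: 25/1024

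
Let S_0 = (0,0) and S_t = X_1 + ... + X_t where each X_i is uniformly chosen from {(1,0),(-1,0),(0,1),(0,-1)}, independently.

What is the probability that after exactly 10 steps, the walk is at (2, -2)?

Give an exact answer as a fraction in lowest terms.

Let h be the number of horizontal steps (so 10-h are vertical). To end at (2,-2) need (h+2)/2 right-steps and ((10-h)-2)/2 up-steps.
Sum over h with 2 ≤ h ≤ 8, h ≡ 0 (mod 2), 10-h ≡ 0 (mod 2):
h=2: C(10,2)·C(2,2)·C(8,3) = 45·1·56 = 2520
h=4: C(10,4)·C(4,3)·C(6,2) = 210·4·15 = 12600
h=6: C(10,6)·C(6,4)·C(4,1) = 210·15·4 = 12600
h=8: C(10,8)·C(8,5)·C(2,0) = 45·56·1 = 2520
Total favorable: 30240
Total paths: 4^10 = 1048576
P = 30240/1048576 = 945/32768

Answer: 945/32768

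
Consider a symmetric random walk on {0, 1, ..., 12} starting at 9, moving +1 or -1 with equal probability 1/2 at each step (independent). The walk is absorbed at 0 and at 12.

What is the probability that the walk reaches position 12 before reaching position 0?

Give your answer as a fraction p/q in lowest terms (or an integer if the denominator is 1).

Symmetric walk (p = 1/2): the harmonic-function argument gives P(hit 12 before 0 | start at 9) = a/N.
P = 9/12 = 3/4

Answer: 3/4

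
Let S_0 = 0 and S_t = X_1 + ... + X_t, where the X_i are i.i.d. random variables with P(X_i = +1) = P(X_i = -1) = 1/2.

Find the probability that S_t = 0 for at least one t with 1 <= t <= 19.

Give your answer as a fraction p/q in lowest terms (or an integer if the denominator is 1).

Count via complement. Let g(t,s) = #length-t paths at position s with S_1..S_t all ≠ 0.
g(t,s) = g(t-1,s-1) + g(t-1,s+1) for s ≠ 0; g(t,0) = 0.
t=0: g(0,0)=1
t=1: g(1,-1)=1 g(1,1)=1
t=2: g(2,-2)=1 g(2,2)=1
t=3: g(3,-3)=1 g(3,-1)=1 g(3,1)=1 g(3,3)=1
t=4: g(4,-4)=1 g(4,-2)=2 g(4,2)=2 g(4,4)=1
t=5: g(5,-5)=1 g(5,-3)=3 g(5,-1)=2 g(5,1)=2 g(5,3)=3 g(5,5)=1
t=6: g(6,-6)=1 g(6,-4)=4 g(6,-2)=5 g(6,2)=5 g(6,4)=4 g(6,6)=1
t=7: g(7,-7)=1 g(7,-5)=5 g(7,-3)=9 g(7,-1)=5 g(7,1)=5 g(7,3)=9 g(7,5)=5 g(7,7)=1
t=8: g(8,-8)=1 g(8,-6)=6 g(8,-4)=14 g(8,-2)=14 g(8,2)=14 g(8,4)=14 g(8,6)=6 g(8,8)=1
t=9: g(9,-9)=1 g(9,-7)=7 g(9,-5)=20 g(9,-3)=28 g(9,-1)=14 g(9,1)=14 g(9,3)=28 g(9,5)=20 g(9,7)=7 g(9,9)=1
t=10: g(10,-10)=1 g(10,-8)=8 g(10,-6)=27 g(10,-4)=48 g(10,-2)=42 g(10,2)=42 g(10,4)=48 g(10,6)=27 g(10,8)=8 g(10,10)=1
t=11: g(11,-11)=1 g(11,-9)=9 g(11,-7)=35 g(11,-5)=75 g(11,-3)=90 g(11,-1)=42 g(11,1)=42 g(11,3)=90 g(11,5)=75 g(11,7)=35 g(11,9)=9 g(11,11)=1
t=12: g(12,-12)=1 g(12,-10)=10 g(12,-8)=44 g(12,-6)=110 g(12,-4)=165 g(12,-2)=132 g(12,2)=132 g(12,4)=165 g(12,6)=110 g(12,8)=44 g(12,10)=10 g(12,12)=1
t=13: g(13,-13)=1 g(13,-11)=11 g(13,-9)=54 g(13,-7)=154 g(13,-5)=275 g(13,-3)=297 g(13,-1)=132 g(13,1)=132 g(13,3)=297 g(13,5)=275 g(13,7)=154 g(13,9)=54 g(13,11)=11 g(13,13)=1
t=14: g(14,-14)=1 g(14,-12)=12 g(14,-10)=65 g(14,-8)=208 g(14,-6)=429 g(14,-4)=572 g(14,-2)=429 g(14,2)=429 g(14,4)=572 g(14,6)=429 g(14,8)=208 g(14,10)=65 g(14,12)=12 g(14,14)=1
t=15: g(15,-15)=1 g(15,-13)=13 g(15,-11)=77 g(15,-9)=273 g(15,-7)=637 g(15,-5)=1001 g(15,-3)=1001 g(15,-1)=429 g(15,1)=429 g(15,3)=1001 g(15,5)=1001 g(15,7)=637 g(15,9)=273 g(15,11)=77 g(15,13)=13 g(15,15)=1
t=16: g(16,-16)=1 g(16,-14)=14 g(16,-12)=90 g(16,-10)=350 g(16,-8)=910 g(16,-6)=1638 g(16,-4)=2002 g(16,-2)=1430 g(16,2)=1430 g(16,4)=2002 g(16,6)=1638 g(16,8)=910 g(16,10)=350 g(16,12)=90 g(16,14)=14 g(16,16)=1
t=17: g(17,-17)=1 g(17,-15)=15 g(17,-13)=104 g(17,-11)=440 g(17,-9)=1260 g(17,-7)=2548 g(17,-5)=3640 g(17,-3)=3432 g(17,-1)=1430 g(17,1)=1430 g(17,3)=3432 g(17,5)=3640 g(17,7)=2548 g(17,9)=1260 g(17,11)=440 g(17,13)=104 g(17,15)=15 g(17,17)=1
t=18: g(18,-18)=1 g(18,-16)=16 g(18,-14)=119 g(18,-12)=544 g(18,-10)=1700 g(18,-8)=3808 g(18,-6)=6188 g(18,-4)=7072 g(18,-2)=4862 g(18,2)=4862 g(18,4)=7072 g(18,6)=6188 g(18,8)=3808 g(18,10)=1700 g(18,12)=544 g(18,14)=119 g(18,16)=16 g(18,18)=1
t=19: g(19,-19)=1 g(19,-17)=17 g(19,-15)=135 g(19,-13)=663 g(19,-11)=2244 g(19,-9)=5508 g(19,-7)=9996 g(19,-5)=13260 g(19,-3)=11934 g(19,-1)=4862 g(19,1)=4862 g(19,3)=11934 g(19,5)=13260 g(19,7)=9996 g(19,9)=5508 g(19,11)=2244 g(19,13)=663 g(19,15)=135 g(19,17)=17 g(19,19)=1
Paths never hitting 0: Σ_s g(19,s) = 97240
Paths hitting 0: 2^19 - 97240 = 427048
P = 427048/524288 = 53381/65536

Answer: 53381/65536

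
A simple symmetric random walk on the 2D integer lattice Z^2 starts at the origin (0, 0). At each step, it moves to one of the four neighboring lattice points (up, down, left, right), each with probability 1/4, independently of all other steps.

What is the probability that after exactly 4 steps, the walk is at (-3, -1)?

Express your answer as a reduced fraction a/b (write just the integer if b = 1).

Answer: 1/64

Derivation:
Let h be the number of horizontal steps (so 4-h are vertical). To end at (-3,-1) need (h-3)/2 right-steps and ((4-h)-1)/2 up-steps.
Sum over h with 3 ≤ h ≤ 3, h ≡ 1 (mod 2), 4-h ≡ 1 (mod 2):
h=3: C(4,3)·C(3,0)·C(1,0) = 4·1·1 = 4
Total favorable: 4
Total paths: 4^4 = 256
P = 4/256 = 1/64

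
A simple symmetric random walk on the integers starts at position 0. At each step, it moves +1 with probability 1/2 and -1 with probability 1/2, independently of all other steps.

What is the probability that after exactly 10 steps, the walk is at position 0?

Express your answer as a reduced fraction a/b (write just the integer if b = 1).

Answer: 63/256

Derivation:
To return to 0 after 10 steps: need exactly 5 steps of +1 and 5 of -1.
Favorable paths: C(10,5) = 252
Total paths: 2^10 = 1024
P = 252/1024 = 63/256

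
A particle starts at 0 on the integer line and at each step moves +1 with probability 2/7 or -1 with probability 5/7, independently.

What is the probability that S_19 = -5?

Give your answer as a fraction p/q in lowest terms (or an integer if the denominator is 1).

Answer: 1574625000000000/11398895185373143

Derivation:
To reach position -5 after 19 steps: need 7 steps of +1 and 12 steps of -1.
Number of such sequences: C(19,7) = 50388
Each has probability (2/7)^7 · (5/7)^12 = 31250000000/11398895185373143
P = 50388 · 31250000000/11398895185373143 = 1574625000000000/11398895185373143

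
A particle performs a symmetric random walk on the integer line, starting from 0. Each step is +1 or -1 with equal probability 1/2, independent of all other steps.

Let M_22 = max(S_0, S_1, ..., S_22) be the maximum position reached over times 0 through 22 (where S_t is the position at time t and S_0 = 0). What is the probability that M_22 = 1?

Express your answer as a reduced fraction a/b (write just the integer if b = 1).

Answer: 323323/2097152

Derivation:
Let M_22 = max(S_0,...,S_22). Use the reflection principle: for j ≥ 1, #{paths with M_22 ≥ j} = #{S_22 ≥ j} + #{S_22 ≥ j+1}.
By reflection, #{M_22 ≥ 1} = #{S_22 ≥ 1} + #{S_22 ≥ 2} = 1744436 + 1744436 = 3488872.
#{M_22 ≥ 2} = #{S_22 ≥ 2} + #{S_22 ≥ 3} = 1744436 + 1097790 = 2842226.
#{M_22 = 1} = 3488872 - 2842226 = 646646.
P(M_22 = 1) = 646646/4194304 = 323323/2097152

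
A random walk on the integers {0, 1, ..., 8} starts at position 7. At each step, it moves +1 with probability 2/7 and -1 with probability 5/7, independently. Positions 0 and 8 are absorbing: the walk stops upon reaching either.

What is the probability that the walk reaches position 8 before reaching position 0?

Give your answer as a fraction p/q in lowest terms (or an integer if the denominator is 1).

Answer: 51998/130123

Derivation:
Biased walk: p = 2/7, q = 5/7, r = q/p = 5/2
Gambler's ruin: P(hit 8 before 0 | start at 7) = (1 - r^a)/(1 - r^N)
r^7 = 78125/128; r^8 = 390625/256
P = (1 - 78125/128) / (1 - 390625/256) = -77997/128 / -390369/256 = 51998/130123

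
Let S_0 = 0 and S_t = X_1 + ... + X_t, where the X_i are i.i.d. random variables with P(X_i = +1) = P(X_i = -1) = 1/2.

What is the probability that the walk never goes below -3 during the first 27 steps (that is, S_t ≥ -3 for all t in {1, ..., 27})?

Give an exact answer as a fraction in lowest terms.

Answer: 2340135/4194304

Derivation:
Let f(t,s) = #length-t paths at position s with S_1..S_t all ≥ -3.
f(t,s) = f(t-1,s-1) + f(t-1,s+1) for s ≥ -3; f(t,s) = 0 for s < -3.
t=0: f(0,0)=1
t=1: f(1,-1)=1 f(1,1)=1
t=2: f(2,-2)=1 f(2,0)=2 f(2,2)=1
t=3: f(3,-3)=1 f(3,-1)=3 f(3,1)=3 f(3,3)=1
t=4: f(4,-2)=4 f(4,0)=6 f(4,2)=4 f(4,4)=1
t=5: f(5,-3)=4 f(5,-1)=10 f(5,1)=10 f(5,3)=5 f(5,5)=1
t=6: f(6,-2)=14 f(6,0)=20 f(6,2)=15 f(6,4)=6 f(6,6)=1
t=7: f(7,-3)=14 f(7,-1)=34 f(7,1)=35 f(7,3)=21 f(7,5)=7 f(7,7)=1
t=8: f(8,-2)=48 f(8,0)=69 f(8,2)=56 f(8,4)=28 f(8,6)=8 f(8,8)=1
t=9: f(9,-3)=48 f(9,-1)=117 f(9,1)=125 f(9,3)=84 f(9,5)=36 f(9,7)=9 f(9,9)=1
t=10: f(10,-2)=165 f(10,0)=242 f(10,2)=209 f(10,4)=120 f(10,6)=45 f(10,8)=10 f(10,10)=1
t=11: f(11,-3)=165 f(11,-1)=407 f(11,1)=451 f(11,3)=329 f(11,5)=165 f(11,7)=55 f(11,9)=11 f(11,11)=1
t=12: f(12,-2)=572 f(12,0)=858 f(12,2)=780 f(12,4)=494 f(12,6)=220 f(12,8)=66 f(12,10)=12 f(12,12)=1
t=13: f(13,-3)=572 f(13,-1)=1430 f(13,1)=1638 f(13,3)=1274 f(13,5)=714 f(13,7)=286 f(13,9)=78 f(13,11)=13 f(13,13)=1
t=14: f(14,-2)=2002 f(14,0)=3068 f(14,2)=2912 f(14,4)=1988 f(14,6)=1000 f(14,8)=364 f(14,10)=91 f(14,12)=14 f(14,14)=1
t=15: f(15,-3)=2002 f(15,-1)=5070 f(15,1)=5980 f(15,3)=4900 f(15,5)=2988 f(15,7)=1364 f(15,9)=455 f(15,11)=105 f(15,13)=15 f(15,15)=1
t=16: f(16,-2)=7072 f(16,0)=11050 f(16,2)=10880 f(16,4)=7888 f(16,6)=4352 f(16,8)=1819 f(16,10)=560 f(16,12)=120 f(16,14)=16 f(16,16)=1
t=17: f(17,-3)=7072 f(17,-1)=18122 f(17,1)=21930 f(17,3)=18768 f(17,5)=12240 f(17,7)=6171 f(17,9)=2379 f(17,11)=680 f(17,13)=136 f(17,15)=17 f(17,17)=1
t=18: f(18,-2)=25194 f(18,0)=40052 f(18,2)=40698 f(18,4)=31008 f(18,6)=18411 f(18,8)=8550 f(18,10)=3059 f(18,12)=816 f(18,14)=153 f(18,16)=18 f(18,18)=1
t=19: f(19,-3)=25194 f(19,-1)=65246 f(19,1)=80750 f(19,3)=71706 f(19,5)=49419 f(19,7)=26961 f(19,9)=11609 f(19,11)=3875 f(19,13)=969 f(19,15)=171 f(19,17)=19 f(19,19)=1
t=20: f(20,-2)=90440 f(20,0)=145996 f(20,2)=152456 f(20,4)=121125 f(20,6)=76380 f(20,8)=38570 f(20,10)=15484 f(20,12)=4844 f(20,14)=1140 f(20,16)=190 f(20,18)=20 f(20,20)=1
t=21: f(21,-3)=90440 f(21,-1)=236436 f(21,1)=298452 f(21,3)=273581 f(21,5)=197505 f(21,7)=114950 f(21,9)=54054 f(21,11)=20328 f(21,13)=5984 f(21,15)=1330 f(21,17)=210 f(21,19)=21 f(21,21)=1
t=22: f(22,-2)=326876 f(22,0)=534888 f(22,2)=572033 f(22,4)=471086 f(22,6)=312455 f(22,8)=169004 f(22,10)=74382 f(22,12)=26312 f(22,14)=7314 f(22,16)=1540 f(22,18)=231 f(22,20)=22 f(22,22)=1
t=23: f(23,-3)=326876 f(23,-1)=861764 f(23,1)=1106921 f(23,3)=1043119 f(23,5)=783541 f(23,7)=481459 f(23,9)=243386 f(23,11)=100694 f(23,13)=33626 f(23,15)=8854 f(23,17)=1771 f(23,19)=253 f(23,21)=23 f(23,23)=1
t=24: f(24,-2)=1188640 f(24,0)=1968685 f(24,2)=2150040 f(24,4)=1826660 f(24,6)=1265000 f(24,8)=724845 f(24,10)=344080 f(24,12)=134320 f(24,14)=42480 f(24,16)=10625 f(24,18)=2024 f(24,20)=276 f(24,22)=24 f(24,24)=1
t=25: f(25,-3)=1188640 f(25,-1)=3157325 f(25,1)=4118725 f(25,3)=3976700 f(25,5)=3091660 f(25,7)=1989845 f(25,9)=1068925 f(25,11)=478400 f(25,13)=176800 f(25,15)=53105 f(25,17)=12649 f(25,19)=2300 f(25,21)=300 f(25,23)=25 f(25,25)=1
t=26: f(26,-2)=4345965 f(26,0)=7276050 f(26,2)=8095425 f(26,4)=7068360 f(26,6)=5081505 f(26,8)=3058770 f(26,10)=1547325 f(26,12)=655200 f(26,14)=229905 f(26,16)=65754 f(26,18)=14949 f(26,20)=2600 f(26,22)=325 f(26,24)=26 f(26,26)=1
t=27: f(27,-3)=4345965 f(27,-1)=11622015 f(27,1)=15371475 f(27,3)=15163785 f(27,5)=12149865 f(27,7)=8140275 f(27,9)=4606095 f(27,11)=2202525 f(27,13)=885105 f(27,15)=295659 f(27,17)=80703 f(27,19)=17549 f(27,21)=2925 f(27,23)=351 f(27,25)=27 f(27,27)=1
Σ_s f(27,s) = 74884320
P = 74884320/134217728 = 2340135/4194304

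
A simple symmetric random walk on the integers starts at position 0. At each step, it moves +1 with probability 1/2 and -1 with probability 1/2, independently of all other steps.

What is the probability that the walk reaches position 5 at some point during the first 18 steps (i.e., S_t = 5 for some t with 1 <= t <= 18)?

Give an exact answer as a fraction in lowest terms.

Count via complement. Let g(t,s) = #length-t paths at position s with S_1..S_t all ≠ 5.
g(t,s) = g(t-1,s-1) + g(t-1,s+1) for s ≠ 5; g(t,5) = 0.
t=0: g(0,0)=1
t=1: g(1,-1)=1 g(1,1)=1
t=2: g(2,-2)=1 g(2,0)=2 g(2,2)=1
t=3: g(3,-3)=1 g(3,-1)=3 g(3,1)=3 g(3,3)=1
t=4: g(4,-4)=1 g(4,-2)=4 g(4,0)=6 g(4,2)=4 g(4,4)=1
t=5: g(5,-5)=1 g(5,-3)=5 g(5,-1)=10 g(5,1)=10 g(5,3)=5
t=6: g(6,-6)=1 g(6,-4)=6 g(6,-2)=15 g(6,0)=20 g(6,2)=15 g(6,4)=5
t=7: g(7,-7)=1 g(7,-5)=7 g(7,-3)=21 g(7,-1)=35 g(7,1)=35 g(7,3)=20
t=8: g(8,-8)=1 g(8,-6)=8 g(8,-4)=28 g(8,-2)=56 g(8,0)=70 g(8,2)=55 g(8,4)=20
t=9: g(9,-9)=1 g(9,-7)=9 g(9,-5)=36 g(9,-3)=84 g(9,-1)=126 g(9,1)=125 g(9,3)=75
t=10: g(10,-10)=1 g(10,-8)=10 g(10,-6)=45 g(10,-4)=120 g(10,-2)=210 g(10,0)=251 g(10,2)=200 g(10,4)=75
t=11: g(11,-11)=1 g(11,-9)=11 g(11,-7)=55 g(11,-5)=165 g(11,-3)=330 g(11,-1)=461 g(11,1)=451 g(11,3)=275
t=12: g(12,-12)=1 g(12,-10)=12 g(12,-8)=66 g(12,-6)=220 g(12,-4)=495 g(12,-2)=791 g(12,0)=912 g(12,2)=726 g(12,4)=275
t=13: g(13,-13)=1 g(13,-11)=13 g(13,-9)=78 g(13,-7)=286 g(13,-5)=715 g(13,-3)=1286 g(13,-1)=1703 g(13,1)=1638 g(13,3)=1001
t=14: g(14,-14)=1 g(14,-12)=14 g(14,-10)=91 g(14,-8)=364 g(14,-6)=1001 g(14,-4)=2001 g(14,-2)=2989 g(14,0)=3341 g(14,2)=2639 g(14,4)=1001
t=15: g(15,-15)=1 g(15,-13)=15 g(15,-11)=105 g(15,-9)=455 g(15,-7)=1365 g(15,-5)=3002 g(15,-3)=4990 g(15,-1)=6330 g(15,1)=5980 g(15,3)=3640
t=16: g(16,-16)=1 g(16,-14)=16 g(16,-12)=120 g(16,-10)=560 g(16,-8)=1820 g(16,-6)=4367 g(16,-4)=7992 g(16,-2)=11320 g(16,0)=12310 g(16,2)=9620 g(16,4)=3640
t=17: g(17,-17)=1 g(17,-15)=17 g(17,-13)=136 g(17,-11)=680 g(17,-9)=2380 g(17,-7)=6187 g(17,-5)=12359 g(17,-3)=19312 g(17,-1)=23630 g(17,1)=21930 g(17,3)=13260
t=18: g(18,-18)=1 g(18,-16)=18 g(18,-14)=153 g(18,-12)=816 g(18,-10)=3060 g(18,-8)=8567 g(18,-6)=18546 g(18,-4)=31671 g(18,-2)=42942 g(18,0)=45560 g(18,2)=35190 g(18,4)=13260
Paths never hitting 5: Σ_s g(18,s) = 199784
Paths hitting 5: 2^18 - 199784 = 62360
P = 62360/262144 = 7795/32768

Answer: 7795/32768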